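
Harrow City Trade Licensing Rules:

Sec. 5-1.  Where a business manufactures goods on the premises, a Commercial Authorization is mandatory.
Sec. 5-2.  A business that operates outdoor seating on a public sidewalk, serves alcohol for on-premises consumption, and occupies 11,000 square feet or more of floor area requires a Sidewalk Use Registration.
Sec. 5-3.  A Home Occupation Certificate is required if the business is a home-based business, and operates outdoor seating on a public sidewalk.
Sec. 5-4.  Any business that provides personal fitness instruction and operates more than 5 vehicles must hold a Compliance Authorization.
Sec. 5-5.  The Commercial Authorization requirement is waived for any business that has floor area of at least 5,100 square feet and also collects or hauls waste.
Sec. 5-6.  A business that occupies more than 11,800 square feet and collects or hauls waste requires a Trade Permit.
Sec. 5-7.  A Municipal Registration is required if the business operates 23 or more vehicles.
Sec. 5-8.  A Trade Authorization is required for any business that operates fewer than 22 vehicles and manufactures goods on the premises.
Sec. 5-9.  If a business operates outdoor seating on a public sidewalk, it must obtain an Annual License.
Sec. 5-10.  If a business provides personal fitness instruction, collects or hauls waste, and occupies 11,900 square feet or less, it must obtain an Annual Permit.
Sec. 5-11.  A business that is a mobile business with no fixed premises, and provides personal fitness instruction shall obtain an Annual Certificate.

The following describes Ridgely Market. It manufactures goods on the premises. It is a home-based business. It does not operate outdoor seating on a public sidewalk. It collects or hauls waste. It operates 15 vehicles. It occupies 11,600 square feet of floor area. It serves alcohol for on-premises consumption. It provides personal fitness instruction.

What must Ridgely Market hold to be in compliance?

Sec. 5-1. manufactures goods on the premises → Commercial Authorization required.
Sec. 5-2. does not operate outdoor seating on a public sidewalk; serves alcohol for on-premises consumption; floor area 11,600 square feet ≥ 11,000 square feet → Sidewalk Use Registration not required.
Sec. 5-3. is a home-based business; does not operate outdoor seating on a public sidewalk → Home Occupation Certificate not required.
Sec. 5-4. provides personal fitness instruction; vehicles 15 > 5 → Compliance Authorization required.
Sec. 5-5. floor area 11,600 square feet ≥ 5,100 square feet; collects or hauls waste → exempt from Commercial Authorization.
Sec. 5-6. floor area 11,600 square feet ≤ 11,800 square feet; collects or hauls waste → Trade Permit not required.
Sec. 5-7. vehicles 15 < 23 → Municipal Registration not required.
Sec. 5-8. vehicles 15 < 22; manufactures goods on the premises → Trade Authorization required.
Sec. 5-9. does not operate outdoor seating on a public sidewalk → Annual License not required.
Sec. 5-10. provides personal fitness instruction; collects or hauls waste; floor area 11,600 square feet ≤ 11,900 square feet → Annual Permit required.
Sec. 5-11. is a home-based business (not: is a mobile business with no fixed premises); provides personal fitness instruction → Annual Certificate not required.

Annual Permit, Compliance Authorization, Trade Authorization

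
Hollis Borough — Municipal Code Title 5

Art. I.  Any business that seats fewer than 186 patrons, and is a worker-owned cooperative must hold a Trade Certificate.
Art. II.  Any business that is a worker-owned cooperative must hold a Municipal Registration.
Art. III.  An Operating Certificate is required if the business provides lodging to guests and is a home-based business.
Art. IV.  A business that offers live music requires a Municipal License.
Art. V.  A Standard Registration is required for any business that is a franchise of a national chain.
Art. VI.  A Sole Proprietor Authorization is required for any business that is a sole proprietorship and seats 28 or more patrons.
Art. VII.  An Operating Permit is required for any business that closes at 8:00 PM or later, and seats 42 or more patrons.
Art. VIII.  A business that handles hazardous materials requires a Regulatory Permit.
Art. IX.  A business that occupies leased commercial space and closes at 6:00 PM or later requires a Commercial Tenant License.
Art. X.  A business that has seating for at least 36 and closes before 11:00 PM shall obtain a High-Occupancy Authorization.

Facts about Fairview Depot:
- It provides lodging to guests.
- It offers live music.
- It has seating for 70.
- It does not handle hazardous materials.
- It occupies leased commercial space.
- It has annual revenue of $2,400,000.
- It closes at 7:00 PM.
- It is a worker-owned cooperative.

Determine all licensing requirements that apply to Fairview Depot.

Commercial Tenant License, High-Occupancy Authorization, Municipal License, Municipal Registration, Trade Certificate

Art. I. seating 70 < 186; is a worker-owned cooperative → Trade Certificate required.
Art. II. is a worker-owned cooperative → Municipal Registration required.
Art. III. provides lodging to guests; occupies leased commercial space (not: is a home-based business) → Operating Certificate not required.
Art. IV. offers live music → Municipal License required.
Art. V. is a worker-owned cooperative (not: is a franchise of a national chain) → Standard Registration not required.
Art. VI. is a worker-owned cooperative (not: is a sole proprietorship); seating 70 ≥ 28 → Sole Proprietor Authorization not required.
Art. VII. closes 7:00 PM, at/before 8:00 PM; seating 70 ≥ 42 → Operating Permit not required.
Art. VIII. does not handle hazardous materials → Regulatory Permit not required.
Art. IX. occupies leased commercial space; closes 7:00 PM, after 6:00 PM → Commercial Tenant License required.
Art. X. seating 70 ≥ 36; closes 7:00 PM, at/before 11:00 PM → High-Occupancy Authorization required.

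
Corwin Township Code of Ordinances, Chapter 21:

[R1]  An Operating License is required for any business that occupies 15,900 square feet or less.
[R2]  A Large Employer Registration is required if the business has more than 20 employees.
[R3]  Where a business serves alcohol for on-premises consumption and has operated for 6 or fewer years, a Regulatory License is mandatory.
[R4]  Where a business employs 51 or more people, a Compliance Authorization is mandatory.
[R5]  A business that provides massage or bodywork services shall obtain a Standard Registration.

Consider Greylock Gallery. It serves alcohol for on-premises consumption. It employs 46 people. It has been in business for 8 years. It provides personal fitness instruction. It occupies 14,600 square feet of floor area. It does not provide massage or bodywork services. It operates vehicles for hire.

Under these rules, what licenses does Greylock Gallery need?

[R1] floor area 14,600 square feet ≤ 15,900 square feet → Operating License required.
[R2] employees 46 > 20 → Large Employer Registration required.
[R3] serves alcohol for on-premises consumption; years in business 8 > 6 → Regulatory License not required.
[R4] employees 46 < 51 → Compliance Authorization not required.
[R5] does not provide massage or bodywork services → Standard Registration not required.

Large Employer Registration, Operating License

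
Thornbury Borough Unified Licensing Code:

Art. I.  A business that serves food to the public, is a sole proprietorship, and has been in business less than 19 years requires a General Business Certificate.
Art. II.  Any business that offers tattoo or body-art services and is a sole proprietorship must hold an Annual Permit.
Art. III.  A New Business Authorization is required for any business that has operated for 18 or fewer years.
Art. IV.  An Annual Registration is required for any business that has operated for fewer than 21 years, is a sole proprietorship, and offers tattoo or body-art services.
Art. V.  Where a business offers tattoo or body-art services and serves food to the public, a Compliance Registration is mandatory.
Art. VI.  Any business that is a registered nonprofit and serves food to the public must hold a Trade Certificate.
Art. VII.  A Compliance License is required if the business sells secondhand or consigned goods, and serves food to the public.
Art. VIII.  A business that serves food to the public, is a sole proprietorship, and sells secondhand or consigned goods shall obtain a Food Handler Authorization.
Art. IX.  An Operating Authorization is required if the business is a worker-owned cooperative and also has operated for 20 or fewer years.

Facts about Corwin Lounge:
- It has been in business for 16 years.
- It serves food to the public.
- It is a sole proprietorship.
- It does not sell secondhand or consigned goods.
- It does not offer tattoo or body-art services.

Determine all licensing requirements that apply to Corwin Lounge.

Art. I. serves food to the public; is a sole proprietorship; years in business 16 < 19 → General Business Certificate required.
Art. II. does not offer tattoo or body-art services; is a sole proprietorship → Annual Permit not required.
Art. III. years in business 16 ≤ 18 → New Business Authorization required.
Art. IV. years in business 16 < 21; is a sole proprietorship; does not offer tattoo or body-art services → Annual Registration not required.
Art. V. does not offer tattoo or body-art services; serves food to the public → Compliance Registration not required.
Art. VI. is a sole proprietorship (not: is a registered nonprofit); serves food to the public → Trade Certificate not required.
Art. VII. does not sell secondhand or consigned goods; serves food to the public → Compliance License not required.
Art. VIII. serves food to the public; is a sole proprietorship; does not sell secondhand or consigned goods → Food Handler Authorization not required.
Art. IX. is a sole proprietorship (not: is a worker-owned cooperative); years in business 16 ≤ 20 → Operating Authorization not required.

General Business Certificate, New Business Authorization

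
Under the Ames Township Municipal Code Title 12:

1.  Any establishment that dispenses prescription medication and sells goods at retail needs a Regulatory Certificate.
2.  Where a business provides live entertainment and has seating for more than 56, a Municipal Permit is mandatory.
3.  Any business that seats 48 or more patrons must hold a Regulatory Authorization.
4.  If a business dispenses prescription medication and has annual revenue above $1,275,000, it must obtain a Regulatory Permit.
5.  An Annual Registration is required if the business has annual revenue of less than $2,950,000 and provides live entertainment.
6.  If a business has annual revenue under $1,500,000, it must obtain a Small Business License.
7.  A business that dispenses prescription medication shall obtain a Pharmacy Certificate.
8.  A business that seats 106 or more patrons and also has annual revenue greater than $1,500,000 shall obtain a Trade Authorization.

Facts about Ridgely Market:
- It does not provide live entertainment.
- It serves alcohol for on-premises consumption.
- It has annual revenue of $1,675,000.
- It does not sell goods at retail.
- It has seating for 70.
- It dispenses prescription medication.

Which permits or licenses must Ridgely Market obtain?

1. dispenses prescription medication; does not sell goods at retail → Regulatory Certificate not required.
2. does not provide live entertainment; seating 70 > 56 → Municipal Permit not required.
3. seating 70 ≥ 48 → Regulatory Authorization required.
4. dispenses prescription medication; revenue $1,675,000 > $1,275,000 → Regulatory Permit required.
5. revenue $1,675,000 < $2,950,000; does not provide live entertainment → Annual Registration not required.
6. revenue $1,675,000 ≥ $1,500,000 → Small Business License not required.
7. dispenses prescription medication → Pharmacy Certificate required.
8. seating 70 < 106; revenue $1,675,000 > $1,500,000 → Trade Authorization not required.

Pharmacy Certificate, Regulatory Authorization, Regulatory Permit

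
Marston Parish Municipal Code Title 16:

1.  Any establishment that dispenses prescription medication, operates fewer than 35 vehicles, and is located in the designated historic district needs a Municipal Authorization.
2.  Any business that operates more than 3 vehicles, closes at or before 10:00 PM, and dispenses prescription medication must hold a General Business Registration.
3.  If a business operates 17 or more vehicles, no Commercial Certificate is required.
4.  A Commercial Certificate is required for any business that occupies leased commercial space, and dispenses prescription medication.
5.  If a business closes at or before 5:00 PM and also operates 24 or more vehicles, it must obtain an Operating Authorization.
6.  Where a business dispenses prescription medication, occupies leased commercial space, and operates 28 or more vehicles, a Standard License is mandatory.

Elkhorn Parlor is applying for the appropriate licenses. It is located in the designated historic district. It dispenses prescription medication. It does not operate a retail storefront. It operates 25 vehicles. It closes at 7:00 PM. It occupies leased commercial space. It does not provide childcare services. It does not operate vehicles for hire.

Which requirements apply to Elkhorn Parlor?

General Business Registration, Municipal Authorization

1. dispenses prescription medication; vehicles 25 < 35; is located in the designated historic district → Municipal Authorization required.
2. vehicles 25 > 3; closes 7:00 PM, at/before 10:00 PM; dispenses prescription medication → General Business Registration required.
3. vehicles 25 ≥ 17 → exempt from Commercial Certificate.
4. occupies leased commercial space; dispenses prescription medication → Commercial Certificate required.
5. closes 7:00 PM, after 5:00 PM; vehicles 25 ≥ 24 → Operating Authorization not required.
6. dispenses prescription medication; occupies leased commercial space; vehicles 25 < 28 → Standard License not required.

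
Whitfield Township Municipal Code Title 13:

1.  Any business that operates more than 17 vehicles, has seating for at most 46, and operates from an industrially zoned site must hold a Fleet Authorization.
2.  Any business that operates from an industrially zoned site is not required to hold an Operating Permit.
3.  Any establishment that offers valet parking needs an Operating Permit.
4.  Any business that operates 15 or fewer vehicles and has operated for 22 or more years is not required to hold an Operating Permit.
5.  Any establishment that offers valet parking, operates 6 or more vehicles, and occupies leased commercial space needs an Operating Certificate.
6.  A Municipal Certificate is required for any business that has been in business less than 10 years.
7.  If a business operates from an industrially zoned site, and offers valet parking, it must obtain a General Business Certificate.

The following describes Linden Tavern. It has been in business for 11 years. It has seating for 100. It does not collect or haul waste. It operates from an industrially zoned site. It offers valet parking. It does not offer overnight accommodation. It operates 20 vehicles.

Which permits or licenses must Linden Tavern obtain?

1. vehicles 20 > 17; seating 100 > 46; operates from an industrially zoned site → Fleet Authorization not required.
2. operates from an industrially zoned site → exempt from Operating Permit.
3. offers valet parking → Operating Permit required.
4. vehicles 20 > 15; years in business 11 < 22 → Operating Permit exemption does not apply.
5. offers valet parking; vehicles 20 ≥ 6; operates from an industrially zoned site (not: occupies leased commercial space) → Operating Certificate not required.
6. years in business 11 ≥ 10 → Municipal Certificate not required.
7. operates from an industrially zoned site; offers valet parking → General Business Certificate required.

General Business Certificate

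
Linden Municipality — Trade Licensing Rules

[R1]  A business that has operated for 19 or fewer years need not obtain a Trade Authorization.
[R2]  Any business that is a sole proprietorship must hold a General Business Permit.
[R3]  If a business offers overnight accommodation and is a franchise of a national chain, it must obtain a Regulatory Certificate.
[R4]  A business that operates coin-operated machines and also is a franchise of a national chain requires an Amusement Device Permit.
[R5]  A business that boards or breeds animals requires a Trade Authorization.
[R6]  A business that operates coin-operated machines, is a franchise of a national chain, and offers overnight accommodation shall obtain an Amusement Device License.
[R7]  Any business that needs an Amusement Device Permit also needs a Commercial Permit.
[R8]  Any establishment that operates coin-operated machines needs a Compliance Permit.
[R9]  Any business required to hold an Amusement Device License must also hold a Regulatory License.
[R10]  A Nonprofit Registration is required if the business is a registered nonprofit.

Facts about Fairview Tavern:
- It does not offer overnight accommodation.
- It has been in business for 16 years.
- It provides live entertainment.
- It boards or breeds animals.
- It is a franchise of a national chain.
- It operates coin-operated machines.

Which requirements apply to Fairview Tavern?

Amusement Device Permit, Commercial Permit, Compliance Permit

[R1] years in business 16 ≤ 19 → exempt from Trade Authorization.
[R2] is a franchise of a national chain (not: is a sole proprietorship) → General Business Permit not required.
[R3] does not offer overnight accommodation; is a franchise of a national chain → Regulatory Certificate not required.
[R4] operates coin-operated machines; is a franchise of a national chain → Amusement Device Permit required.
[R5] boards or breeds animals → Trade Authorization required.
[R6] operates coin-operated machines; is a franchise of a national chain; does not offer overnight accommodation → Amusement Device License not required.
[R7] Amusement Device Permit is required → Commercial Permit also required.
[R8] operates coin-operated machines → Compliance Permit required.
[R9] Amusement Device License is not required → no effect.
[R10] is a franchise of a national chain (not: is a registered nonprofit) → Nonprofit Registration not required.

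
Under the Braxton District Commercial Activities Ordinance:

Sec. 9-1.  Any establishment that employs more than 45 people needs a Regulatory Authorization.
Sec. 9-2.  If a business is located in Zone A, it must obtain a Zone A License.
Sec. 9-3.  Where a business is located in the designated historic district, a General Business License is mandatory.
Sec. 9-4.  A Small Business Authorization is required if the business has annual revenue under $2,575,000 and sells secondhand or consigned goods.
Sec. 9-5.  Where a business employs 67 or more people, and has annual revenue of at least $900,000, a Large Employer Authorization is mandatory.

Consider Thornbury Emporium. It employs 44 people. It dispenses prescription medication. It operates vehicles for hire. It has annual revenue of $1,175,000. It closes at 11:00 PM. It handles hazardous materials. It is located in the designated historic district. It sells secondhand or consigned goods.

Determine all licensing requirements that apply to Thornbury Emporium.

General Business License, Small Business Authorization

Sec. 9-1. employees 44 ≤ 45 → Regulatory Authorization not required.
Sec. 9-2. is located in the designated historic district (not: is located in Zone A) → Zone A License not required.
Sec. 9-3. is located in the designated historic district → General Business License required.
Sec. 9-4. revenue $1,175,000 < $2,575,000; sells secondhand or consigned goods → Small Business Authorization required.
Sec. 9-5. employees 44 < 67; revenue $1,175,000 ≥ $900,000 → Large Employer Authorization not required.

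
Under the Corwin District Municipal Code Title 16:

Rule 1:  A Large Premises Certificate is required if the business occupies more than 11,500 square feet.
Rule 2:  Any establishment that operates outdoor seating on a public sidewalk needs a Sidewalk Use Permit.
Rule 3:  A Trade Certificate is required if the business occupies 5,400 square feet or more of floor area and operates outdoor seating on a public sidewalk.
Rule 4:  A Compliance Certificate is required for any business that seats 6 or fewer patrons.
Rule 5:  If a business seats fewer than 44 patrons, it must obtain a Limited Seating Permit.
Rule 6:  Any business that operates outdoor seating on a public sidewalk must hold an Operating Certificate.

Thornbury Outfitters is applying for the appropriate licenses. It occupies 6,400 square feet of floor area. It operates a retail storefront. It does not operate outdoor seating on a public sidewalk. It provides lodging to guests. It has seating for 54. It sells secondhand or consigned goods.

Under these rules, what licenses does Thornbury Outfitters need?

Rule 1: floor area 6,400 square feet ≤ 11,500 square feet → Large Premises Certificate not required.
Rule 2: does not operate outdoor seating on a public sidewalk → Sidewalk Use Permit not required.
Rule 3: floor area 6,400 square feet ≥ 5,400 square feet; does not operate outdoor seating on a public sidewalk → Trade Certificate not required.
Rule 4: seating 54 > 6 → Compliance Certificate not required.
Rule 5: seating 54 ≥ 44 → Limited Seating Permit not required.
Rule 6: does not operate outdoor seating on a public sidewalk → Operating Certificate not required.

None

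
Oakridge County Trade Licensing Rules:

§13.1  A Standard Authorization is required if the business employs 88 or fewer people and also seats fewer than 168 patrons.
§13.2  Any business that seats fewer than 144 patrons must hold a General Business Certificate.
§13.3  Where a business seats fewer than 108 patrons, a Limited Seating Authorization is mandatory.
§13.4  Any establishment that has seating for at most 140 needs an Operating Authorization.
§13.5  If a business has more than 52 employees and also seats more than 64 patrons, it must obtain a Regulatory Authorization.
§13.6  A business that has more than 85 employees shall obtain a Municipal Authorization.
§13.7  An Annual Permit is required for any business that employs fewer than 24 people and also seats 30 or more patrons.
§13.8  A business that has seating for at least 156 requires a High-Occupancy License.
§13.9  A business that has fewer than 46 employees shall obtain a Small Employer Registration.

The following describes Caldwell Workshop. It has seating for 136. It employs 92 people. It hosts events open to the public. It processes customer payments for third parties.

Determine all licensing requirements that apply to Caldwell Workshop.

General Business Certificate, Municipal Authorization, Operating Authorization, Regulatory Authorization

§13.1 employees 92 > 88; seating 136 < 168 → Standard Authorization not required.
§13.2 seating 136 < 144 → General Business Certificate required.
§13.3 seating 136 ≥ 108 → Limited Seating Authorization not required.
§13.4 seating 136 ≤ 140 → Operating Authorization required.
§13.5 employees 92 > 52; seating 136 > 64 → Regulatory Authorization required.
§13.6 employees 92 > 85 → Municipal Authorization required.
§13.7 employees 92 ≥ 24; seating 136 ≥ 30 → Annual Permit not required.
§13.8 seating 136 < 156 → High-Occupancy License not required.
§13.9 employees 92 ≥ 46 → Small Employer Registration not required.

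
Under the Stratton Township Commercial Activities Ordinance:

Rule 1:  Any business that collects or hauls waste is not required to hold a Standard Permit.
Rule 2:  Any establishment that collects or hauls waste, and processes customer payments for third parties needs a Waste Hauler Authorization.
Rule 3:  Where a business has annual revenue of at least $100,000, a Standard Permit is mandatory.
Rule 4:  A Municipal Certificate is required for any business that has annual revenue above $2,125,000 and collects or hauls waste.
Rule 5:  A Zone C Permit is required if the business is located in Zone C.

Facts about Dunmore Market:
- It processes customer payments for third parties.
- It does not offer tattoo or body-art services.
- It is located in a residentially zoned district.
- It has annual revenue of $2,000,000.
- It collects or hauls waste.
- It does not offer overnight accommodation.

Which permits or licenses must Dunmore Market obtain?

Rule 1: collects or hauls waste → exempt from Standard Permit.
Rule 2: collects or hauls waste; processes customer payments for third parties → Waste Hauler Authorization required.
Rule 3: revenue $2,000,000 ≥ $100,000 → Standard Permit required.
Rule 4: revenue $2,000,000 ≤ $2,125,000; collects or hauls waste → Municipal Certificate not required.
Rule 5: is located in a residentially zoned district (not: is located in Zone C) → Zone C Permit not required.

Waste Hauler Authorization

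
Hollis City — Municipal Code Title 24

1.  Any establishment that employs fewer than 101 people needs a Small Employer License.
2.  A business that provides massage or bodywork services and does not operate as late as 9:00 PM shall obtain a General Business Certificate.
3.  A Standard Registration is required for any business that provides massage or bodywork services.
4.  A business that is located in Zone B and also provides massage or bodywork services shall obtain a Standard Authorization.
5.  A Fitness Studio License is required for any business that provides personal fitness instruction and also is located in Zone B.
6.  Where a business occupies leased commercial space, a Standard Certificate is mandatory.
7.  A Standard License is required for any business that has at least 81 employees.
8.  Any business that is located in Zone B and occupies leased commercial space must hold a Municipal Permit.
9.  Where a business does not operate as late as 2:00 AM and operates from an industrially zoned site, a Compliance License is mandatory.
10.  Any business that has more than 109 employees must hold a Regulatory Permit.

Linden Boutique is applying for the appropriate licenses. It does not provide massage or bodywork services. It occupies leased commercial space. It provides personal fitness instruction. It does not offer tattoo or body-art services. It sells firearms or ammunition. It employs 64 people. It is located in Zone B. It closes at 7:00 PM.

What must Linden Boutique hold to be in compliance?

1. employees 64 < 101 → Small Employer License required.
2. does not provide massage or bodywork services; closes 7:00 PM, at/before 9:00 PM → General Business Certificate not required.
3. does not provide massage or bodywork services → Standard Registration not required.
4. is located in Zone B; does not provide massage or bodywork services → Standard Authorization not required.
5. provides personal fitness instruction; is located in Zone B → Fitness Studio License required.
6. occupies leased commercial space → Standard Certificate required.
7. employees 64 < 81 → Standard License not required.
8. is located in Zone B; occupies leased commercial space → Municipal Permit required.
9. closes 7:00 PM, at/before 2:00 AM; occupies leased commercial space (not: operates from an industrially zoned site) → Compliance License not required.
10. employees 64 ≤ 109 → Regulatory Permit not required.

Fitness Studio License, Municipal Permit, Small Employer License, Standard Certificate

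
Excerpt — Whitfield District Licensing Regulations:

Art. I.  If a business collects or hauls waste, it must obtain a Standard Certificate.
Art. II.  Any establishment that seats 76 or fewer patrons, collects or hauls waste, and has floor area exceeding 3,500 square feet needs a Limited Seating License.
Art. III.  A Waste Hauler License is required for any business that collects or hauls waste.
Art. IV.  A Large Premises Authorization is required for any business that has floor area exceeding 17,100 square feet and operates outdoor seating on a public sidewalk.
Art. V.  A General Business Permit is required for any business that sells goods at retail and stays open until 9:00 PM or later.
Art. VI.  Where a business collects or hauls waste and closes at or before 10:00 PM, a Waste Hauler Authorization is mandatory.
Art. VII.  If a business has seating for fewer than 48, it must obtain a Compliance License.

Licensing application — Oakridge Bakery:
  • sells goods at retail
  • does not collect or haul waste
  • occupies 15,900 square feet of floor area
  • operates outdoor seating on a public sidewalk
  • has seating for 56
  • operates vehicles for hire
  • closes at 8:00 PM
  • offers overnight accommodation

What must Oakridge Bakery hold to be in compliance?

Art. I. does not collect or haul waste → Standard Certificate not required.
Art. II. seating 56 ≤ 76; does not collect or haul waste; floor area 15,900 square feet > 3,500 square feet → Limited Seating License not required.
Art. III. does not collect or haul waste → Waste Hauler License not required.
Art. IV. floor area 15,900 square feet ≤ 17,100 square feet; operates outdoor seating on a public sidewalk → Large Premises Authorization not required.
Art. V. sells goods at retail; closes 8:00 PM, at/before 9:00 PM → General Business Permit not required.
Art. VI. does not collect or haul waste; closes 8:00 PM, at/before 10:00 PM → Waste Hauler Authorization not required.
Art. VII. seating 56 ≥ 48 → Compliance License not required.

None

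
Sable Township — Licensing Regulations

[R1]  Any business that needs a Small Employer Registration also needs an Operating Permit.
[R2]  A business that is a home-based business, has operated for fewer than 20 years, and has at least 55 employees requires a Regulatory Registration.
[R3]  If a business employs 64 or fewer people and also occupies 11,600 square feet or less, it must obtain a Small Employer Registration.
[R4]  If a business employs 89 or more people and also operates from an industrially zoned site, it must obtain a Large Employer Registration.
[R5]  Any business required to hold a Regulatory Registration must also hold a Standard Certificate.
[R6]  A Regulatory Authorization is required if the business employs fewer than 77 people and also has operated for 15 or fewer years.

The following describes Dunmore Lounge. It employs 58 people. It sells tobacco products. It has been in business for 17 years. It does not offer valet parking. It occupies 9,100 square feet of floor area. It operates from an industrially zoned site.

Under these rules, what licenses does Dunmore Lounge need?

[R1] Small Employer Registration is required → Operating Permit also required.
[R2] operates from an industrially zoned site (not: is a home-based business); years in business 17 < 20; employees 58 ≥ 55 → Regulatory Registration not required.
[R3] employees 58 ≤ 64; floor area 9,100 square feet ≤ 11,600 square feet → Small Employer Registration required.
[R4] employees 58 < 89; operates from an industrially zoned site → Large Employer Registration not required.
[R5] Regulatory Registration is not required → no effect.
[R6] employees 58 < 77; years in business 17 > 15 → Regulatory Authorization not required.

Operating Permit, Small Employer Registration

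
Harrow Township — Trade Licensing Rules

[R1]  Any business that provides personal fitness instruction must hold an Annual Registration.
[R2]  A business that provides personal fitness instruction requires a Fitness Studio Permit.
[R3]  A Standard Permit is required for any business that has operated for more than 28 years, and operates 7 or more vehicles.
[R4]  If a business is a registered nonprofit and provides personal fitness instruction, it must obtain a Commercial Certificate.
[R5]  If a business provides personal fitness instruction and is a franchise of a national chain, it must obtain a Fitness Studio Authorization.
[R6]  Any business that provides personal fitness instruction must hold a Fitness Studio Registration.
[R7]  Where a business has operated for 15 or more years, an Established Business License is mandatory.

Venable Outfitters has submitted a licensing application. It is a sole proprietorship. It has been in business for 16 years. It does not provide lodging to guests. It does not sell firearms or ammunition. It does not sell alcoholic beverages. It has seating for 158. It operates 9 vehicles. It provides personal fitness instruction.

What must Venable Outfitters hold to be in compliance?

[R1] provides personal fitness instruction → Annual Registration required.
[R2] provides personal fitness instruction → Fitness Studio Permit required.
[R3] years in business 16 ≤ 28; vehicles 9 ≥ 7 → Standard Permit not required.
[R4] is a sole proprietorship (not: is a registered nonprofit); provides personal fitness instruction → Commercial Certificate not required.
[R5] provides personal fitness instruction; is a sole proprietorship (not: is a franchise of a national chain) → Fitness Studio Authorization not required.
[R6] provides personal fitness instruction → Fitness Studio Registration required.
[R7] years in business 16 ≥ 15 → Established Business License required.

Annual Registration, Established Business License, Fitness Studio Permit, Fitness Studio Registration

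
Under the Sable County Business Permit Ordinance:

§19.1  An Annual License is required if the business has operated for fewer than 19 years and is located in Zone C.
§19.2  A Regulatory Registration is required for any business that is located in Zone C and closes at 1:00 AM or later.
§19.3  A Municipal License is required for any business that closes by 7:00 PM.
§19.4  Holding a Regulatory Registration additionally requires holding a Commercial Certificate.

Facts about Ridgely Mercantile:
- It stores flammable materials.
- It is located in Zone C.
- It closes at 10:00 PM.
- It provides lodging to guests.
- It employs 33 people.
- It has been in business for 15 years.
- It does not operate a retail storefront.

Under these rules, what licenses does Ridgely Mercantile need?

§19.1 years in business 15 < 19; is located in Zone C → Annual License required.
§19.2 is located in Zone C; closes 10:00 PM, at/before 1:00 AM → Regulatory Registration not required.
§19.3 closes 10:00 PM, after 7:00 PM → Municipal License not required.
§19.4 Regulatory Registration is not required → no effect.

Annual License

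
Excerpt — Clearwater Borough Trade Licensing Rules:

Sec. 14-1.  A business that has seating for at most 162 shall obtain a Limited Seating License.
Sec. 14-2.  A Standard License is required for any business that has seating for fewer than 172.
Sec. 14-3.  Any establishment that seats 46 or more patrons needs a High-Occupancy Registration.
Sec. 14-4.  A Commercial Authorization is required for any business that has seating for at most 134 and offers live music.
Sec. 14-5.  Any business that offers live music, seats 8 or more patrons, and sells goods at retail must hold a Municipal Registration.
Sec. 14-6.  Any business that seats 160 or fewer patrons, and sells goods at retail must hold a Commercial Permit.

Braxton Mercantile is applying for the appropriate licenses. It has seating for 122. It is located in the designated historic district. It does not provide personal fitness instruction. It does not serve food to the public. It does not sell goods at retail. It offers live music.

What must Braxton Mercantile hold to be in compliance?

Commercial Authorization, High-Occupancy Registration, Limited Seating License, Standard License

Sec. 14-1. seating 122 ≤ 162 → Limited Seating License required.
Sec. 14-2. seating 122 < 172 → Standard License required.
Sec. 14-3. seating 122 ≥ 46 → High-Occupancy Registration required.
Sec. 14-4. seating 122 ≤ 134; offers live music → Commercial Authorization required.
Sec. 14-5. offers live music; seating 122 ≥ 8; does not sell goods at retail → Municipal Registration not required.
Sec. 14-6. seating 122 ≤ 160; does not sell goods at retail → Commercial Permit not required.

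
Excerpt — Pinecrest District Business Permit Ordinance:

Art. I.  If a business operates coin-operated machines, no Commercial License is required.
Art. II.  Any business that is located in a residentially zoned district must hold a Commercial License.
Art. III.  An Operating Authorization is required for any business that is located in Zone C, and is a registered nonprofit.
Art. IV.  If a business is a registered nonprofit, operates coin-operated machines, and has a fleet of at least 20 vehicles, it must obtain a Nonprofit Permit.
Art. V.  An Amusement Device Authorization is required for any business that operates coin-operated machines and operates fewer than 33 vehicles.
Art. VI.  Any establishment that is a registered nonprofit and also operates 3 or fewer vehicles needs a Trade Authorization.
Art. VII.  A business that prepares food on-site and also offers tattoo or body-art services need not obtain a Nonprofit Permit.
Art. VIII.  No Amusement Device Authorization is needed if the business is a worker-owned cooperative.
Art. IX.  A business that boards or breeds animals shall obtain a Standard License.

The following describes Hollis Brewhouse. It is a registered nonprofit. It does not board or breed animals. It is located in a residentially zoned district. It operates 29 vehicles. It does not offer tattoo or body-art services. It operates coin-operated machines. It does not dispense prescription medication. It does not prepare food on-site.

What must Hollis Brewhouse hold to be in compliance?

Art. I. operates coin-operated machines → exempt from Commercial License.
Art. II. is located in a residentially zoned district → Commercial License required.
Art. III. is located in a residentially zoned district (not: is located in Zone C); is a registered nonprofit → Operating Authorization not required.
Art. IV. is a registered nonprofit; operates coin-operated machines; vehicles 29 ≥ 20 → Nonprofit Permit required.
Art. V. operates coin-operated machines; vehicles 29 < 33 → Amusement Device Authorization required.
Art. VI. is a registered nonprofit; vehicles 29 > 3 → Trade Authorization not required.
Art. VII. does not prepare food on-site; does not offer tattoo or body-art services → Nonprofit Permit exemption does not apply.
Art. VIII. is a registered nonprofit (not: is a worker-owned cooperative) → Amusement Device Authorization exemption does not apply.
Art. IX. does not board or breed animals → Standard License not required.

Amusement Device Authorization, Nonprofit Permit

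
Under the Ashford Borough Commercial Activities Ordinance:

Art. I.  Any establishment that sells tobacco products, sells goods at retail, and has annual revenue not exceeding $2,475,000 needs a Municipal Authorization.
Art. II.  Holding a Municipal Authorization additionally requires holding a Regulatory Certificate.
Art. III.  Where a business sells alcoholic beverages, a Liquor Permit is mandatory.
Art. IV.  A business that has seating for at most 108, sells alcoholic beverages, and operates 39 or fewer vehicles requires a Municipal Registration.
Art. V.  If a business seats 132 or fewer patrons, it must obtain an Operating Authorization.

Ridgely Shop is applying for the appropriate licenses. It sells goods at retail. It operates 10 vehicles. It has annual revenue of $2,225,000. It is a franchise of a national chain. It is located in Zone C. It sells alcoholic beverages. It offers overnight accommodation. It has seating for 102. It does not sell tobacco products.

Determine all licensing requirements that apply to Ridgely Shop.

Liquor Permit, Municipal Registration, Operating Authorization

Art. I. does not sell tobacco products; sells goods at retail; revenue $2,225,000 ≤ $2,475,000 → Municipal Authorization not required.
Art. II. Municipal Authorization is not required → no effect.
Art. III. sells alcoholic beverages → Liquor Permit required.
Art. IV. seating 102 ≤ 108; sells alcoholic beverages; vehicles 10 ≤ 39 → Municipal Registration required.
Art. V. seating 102 ≤ 132 → Operating Authorization required.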